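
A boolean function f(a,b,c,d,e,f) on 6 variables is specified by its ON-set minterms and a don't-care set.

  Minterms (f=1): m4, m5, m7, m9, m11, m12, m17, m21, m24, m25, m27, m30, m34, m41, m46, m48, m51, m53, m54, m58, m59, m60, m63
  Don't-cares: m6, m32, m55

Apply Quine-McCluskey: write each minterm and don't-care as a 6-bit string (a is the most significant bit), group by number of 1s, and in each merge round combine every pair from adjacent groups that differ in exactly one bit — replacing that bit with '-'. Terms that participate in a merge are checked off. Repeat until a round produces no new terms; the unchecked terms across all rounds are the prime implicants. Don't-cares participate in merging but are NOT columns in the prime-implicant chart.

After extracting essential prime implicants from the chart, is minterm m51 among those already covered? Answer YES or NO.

Round 0: 000100✓ 000101✓ 000110✓ 000111✓ 001001✓ 001011✓ 001100✓ 010001✓ 010101✓ 011000✓ 011001✓ 011011✓ 011110 100000✓ 100010✓ 101001✓ 101110 110000✓ 110011✓ 110101✓ 110110✓ 110111✓ 111010✓ 111011✓ 111100 111111✓
Round 1: -01001 -10101 -11011 0-0101 0-1001✓ 0-1011✓ 00-100 0001-0✓ 0001-1✓ 00010-✓ 00011-✓ 0010-1✓ 01-001 010-01 0110-1✓ 01100- 1-0000 1000-0 11-011✓ 11-111✓ 110-11✓ 1101-1 11011- 111-11✓ 11101-
Round 2: 0-10-1 0001-- 11--11
PIs = {-01001, -10101, -11011, 0-0101, 0-10-1, 00-100, 0001--, 01-001, 010-01, 01100-, 011110, 1-0000, 1000-0, 101110, 11--11, 1101-1, 11011-, 11101-, 111100}
Coverage chart:
  m4: 00-100,0001--
  m5: 0-0101,0001--
  m7: 0001-- ←essential
  m9: -01001,0-10-1
  m11: 0-10-1 ←essential
  m12: 00-100 ←essential
  m17: 01-001,010-01
  m21: -10101,0-0101,010-01
  m24: 01100- ←essential
  m25: 0-10-1,01-001,01100-
  m27: -11011,0-10-1
  m30: 011110 ←essential
  m34: 1000-0 ←essential
  m41: -01001 ←essential
  m46: 101110 ←essential
  m48: 1-0000 ←essential
  m51: 11--11 ←essential
  m53: -10101,1101-1
  m54: 11011- ←essential
  m58: 11101- ←essential
  m59: -11011,11--11,11101-
  m60: 111100 ←essential
  m63: 11--11 ←essential
Essential: -01001, 0-10-1, 00-100, 0001--, 01100-, 011110, 1-0000, 1000-0, 101110, 11--11, 11011-, 11101-, 111100

YES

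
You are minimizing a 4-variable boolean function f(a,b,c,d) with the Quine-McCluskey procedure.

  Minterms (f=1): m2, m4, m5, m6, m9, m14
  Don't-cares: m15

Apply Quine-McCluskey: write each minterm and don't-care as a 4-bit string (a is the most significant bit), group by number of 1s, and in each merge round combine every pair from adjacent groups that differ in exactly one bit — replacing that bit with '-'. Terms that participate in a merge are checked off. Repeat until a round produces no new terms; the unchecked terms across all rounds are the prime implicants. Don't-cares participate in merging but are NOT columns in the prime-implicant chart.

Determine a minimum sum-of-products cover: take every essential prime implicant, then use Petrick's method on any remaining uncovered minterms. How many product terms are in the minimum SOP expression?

4

size-2^0 implicants → 0010(✓)  0100(✓)  0101(✓)  0110(✓)  1001  1110(✓)  1111(✓)
size-2^1 implicants → -110  0-10  01-0  010-  111-
Unchecked terms (primes): -110, 0-10, 01-0, 010-, 1001, 111-
Minterm coverage:
  m2 ⊆ 0-10 [E]
  m4 ⊆ 01-0,010-
  m5 ⊆ 010- [E]
  m6 ⊆ -110,0-10,01-0
  m9 ⊆ 1001 [E]
  m14 ⊆ -110,111-
E = {0-10, 010-, 1001}
Petrick residual → -110
Cover = bcd' + a'cd' + a'bc' + ab'c'd  |cover|=4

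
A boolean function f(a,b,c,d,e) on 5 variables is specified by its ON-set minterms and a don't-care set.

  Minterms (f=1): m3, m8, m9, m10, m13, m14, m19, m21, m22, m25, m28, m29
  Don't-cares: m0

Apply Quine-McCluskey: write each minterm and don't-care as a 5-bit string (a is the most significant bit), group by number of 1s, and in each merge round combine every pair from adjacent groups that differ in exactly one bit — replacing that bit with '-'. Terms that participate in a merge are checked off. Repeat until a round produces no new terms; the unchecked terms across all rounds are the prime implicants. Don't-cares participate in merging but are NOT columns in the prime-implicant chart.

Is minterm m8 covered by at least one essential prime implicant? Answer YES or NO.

NO

Round 0: 00000✓ 00011✓ 01000✓ 01001✓ 01010✓ 01101✓ 01110✓ 10011✓ 10101✓ 10110 11001✓ 11100✓ 11101✓
Round 1: -0011 -1001✓ -1101✓ 0-000 01-01✓ 01-10 010-0 0100- 1-101 11-01✓ 1110-
Round 2: -1-01
PIs = {-0011, -1-01, 0-000, 01-10, 010-0, 0100-, 1-101, 10110, 1110-}
Coverage chart:
  m3: -0011 ←essential
  m8: 0-000,010-0,0100-
  m9: -1-01,0100-
  m10: 01-10,010-0
  m13: -1-01 ←essential
  m14: 01-10 ←essential
  m19: -0011 ←essential
  m21: 1-101 ←essential
  m22: 10110 ←essential
  m25: -1-01 ←essential
  m28: 1110- ←essential
  m29: -1-01,1-101,1110-
Essential: -0011, -1-01, 01-10, 1-101, 10110, 1110-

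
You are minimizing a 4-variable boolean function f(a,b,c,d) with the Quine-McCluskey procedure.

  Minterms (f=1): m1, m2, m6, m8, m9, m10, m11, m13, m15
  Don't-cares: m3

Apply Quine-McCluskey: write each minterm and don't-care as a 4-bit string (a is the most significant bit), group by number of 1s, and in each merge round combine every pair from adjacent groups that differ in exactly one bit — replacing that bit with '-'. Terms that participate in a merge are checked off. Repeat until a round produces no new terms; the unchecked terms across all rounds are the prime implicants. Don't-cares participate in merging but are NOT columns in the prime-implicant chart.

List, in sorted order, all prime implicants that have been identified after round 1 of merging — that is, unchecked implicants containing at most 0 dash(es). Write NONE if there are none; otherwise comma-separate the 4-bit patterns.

NONE

size-2^0 implicants → 0001(✓)  0010(✓)  0011(✓)  0110(✓)  1000(✓)  1001(✓)  1010(✓)  1011(✓)  1101(✓)  1111(✓)
size-2^1 implicants → -001(✓)  -010(✓)  -011(✓)  0-10  00-1(✓)  001-(✓)  1-01(✓)  1-11(✓)  10-0(✓)  10-1(✓)  100-(✓)  101-(✓)  11-1(✓)
size-2^2 implicants → -0-1  -01-  1--1  10--
Unchecked terms (primes): -0-1, -01-, 0-10, 1--1, 10--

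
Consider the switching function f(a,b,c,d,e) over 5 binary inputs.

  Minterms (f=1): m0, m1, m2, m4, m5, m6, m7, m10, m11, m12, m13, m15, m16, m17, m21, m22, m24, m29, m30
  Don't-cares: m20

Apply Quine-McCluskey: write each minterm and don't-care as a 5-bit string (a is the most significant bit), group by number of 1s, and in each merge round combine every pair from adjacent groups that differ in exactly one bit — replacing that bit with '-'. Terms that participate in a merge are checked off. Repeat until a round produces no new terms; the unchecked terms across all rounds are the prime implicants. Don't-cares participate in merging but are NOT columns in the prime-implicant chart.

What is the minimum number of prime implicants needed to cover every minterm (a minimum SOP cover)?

size-2^0 implicants → 00000(✓)  00001(✓)  00010(✓)  00100(✓)  00101(✓)  00110(✓)  00111(✓)  01010(✓)  01011(✓)  01100(✓)  01101(✓)  01111(✓)  10000(✓)  10001(✓)  10100(✓)  10101(✓)  10110(✓)  11000(✓)  11101(✓)  11110(✓)
size-2^1 implicants → -0000(✓)  -0001(✓)  -0100(✓)  -0101(✓)  -0110(✓)  -1101(✓)  0-010  0-100(✓)  0-101(✓)  0-111(✓)  00-00(✓)  00-01(✓)  00-10(✓)  000-0(✓)  0000-(✓)  001-0(✓)  001-1(✓)  0010-(✓)  0011-(✓)  01-11  0101-  011-1(✓)  0110-(✓)  1-000  1-101(✓)  1-110  10-00(✓)  10-01(✓)  1000-(✓)  101-0(✓)  1010-(✓)
size-2^2 implicants → --101  -0-00(✓)  -0-01(✓)  -000-(✓)  -01-0  -010-(✓)  0-1-1  0-10-  00--0  00-0-(✓)  001--  10-0-(✓)
size-2^3 implicants → -0-0-
Unchecked terms (primes): --101, -0-0-, -01-0, 0-010, 0-1-1, 0-10-, 00--0, 001--, 01-11, 0101-, 1-000, 1-110
Minterm coverage:
  m0 ⊆ -0-0-,00--0
  m1 ⊆ -0-0- [E]
  m2 ⊆ 0-010,00--0
  m4 ⊆ -0-0-,-01-0,0-10-,00--0,001--
  m5 ⊆ --101,-0-0-,0-1-1,0-10-,001--
  m6 ⊆ -01-0,00--0,001--
  m7 ⊆ 0-1-1,001--
  m10 ⊆ 0-010,0101-
  m11 ⊆ 01-11,0101-
  m12 ⊆ 0-10- [E]
  m13 ⊆ --101,0-1-1,0-10-
  m15 ⊆ 0-1-1,01-11
  m16 ⊆ -0-0-,1-000
  m17 ⊆ -0-0- [E]
  m21 ⊆ --101,-0-0-
  m22 ⊆ -01-0,1-110
  m24 ⊆ 1-000 [E]
  m29 ⊆ --101 [E]
  m30 ⊆ 1-110 [E]
E = {--101, -0-0-, 0-10-, 1-000, 1-110}
Petrick residual → 0-010, 001--, 01-11
Cover = cd'e + b'd' + a'c'de' + a'cd' + a'b'c + a'bde + ac'd'e' + acde'  |cover|=8

8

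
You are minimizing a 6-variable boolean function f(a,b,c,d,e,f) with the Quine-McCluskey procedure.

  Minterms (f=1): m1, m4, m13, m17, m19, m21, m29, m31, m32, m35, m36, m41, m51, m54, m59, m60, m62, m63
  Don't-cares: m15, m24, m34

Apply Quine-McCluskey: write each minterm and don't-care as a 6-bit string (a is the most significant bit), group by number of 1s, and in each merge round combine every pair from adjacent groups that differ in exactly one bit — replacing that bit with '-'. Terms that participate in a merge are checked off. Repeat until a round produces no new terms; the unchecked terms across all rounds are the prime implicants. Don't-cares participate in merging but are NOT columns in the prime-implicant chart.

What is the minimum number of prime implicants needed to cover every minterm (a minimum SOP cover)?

[col 0] 000001*, 000100*, 001101*, 001111*, 010001*, 010011*, 010101*, 011000, 011101*, 011111*, 100000*, 100010*, 100011*, 100100*, 101001, 110011*, 110110*, 111011*, 111100*, 111110*, 111111*
[col 1] -00100, -10011, -11111, 0-0001, 0-1101*, 0-1111*, 0011-1*, 01-101, 010-01, 0100-1, 0111-1*, 1-0011, 100-00, 1000-0, 10001-, 11-011, 11-110, 111-11, 1111-0, 11111-
[col 2] 0-11-1
Prime implicants: -00100, -10011, -11111, 0-0001, 0-11-1, 01-101, 010-01, 0100-1, 011000, 1-0011, 100-00, 1000-0, 10001-, 101001, 11-011, 11-110, 111-11, 1111-0, 11111-
PI chart (minterm → PIs covering it):
  1 | 0-0001  (sole → essential)
  4 | -00100  (sole → essential)
  13 | 0-11-1  (sole → essential)
  17 | 0-0001,010-01,0100-1
  19 | -10011,0100-1
  21 | 01-101,010-01
  29 | 0-11-1,01-101
  31 | -11111,0-11-1
  32 | 100-00,1000-0
  35 | 1-0011,10001-
  36 | -00100,100-00
  41 | 101001  (sole → essential)
  51 | -10011,1-0011,11-011
  54 | 11-110  (sole → essential)
  59 | 11-011,111-11
  60 | 1111-0  (sole → essential)
  62 | 11-110,1111-0,11111-
  63 | -11111,111-11,11111-
Essential prime implicants: -00100, 0-0001, 0-11-1, 101001, 11-110, 1111-0
Petrick residual → -10011, 01-101, 1-0011, 100-00, 111-11
Minimum SOP uses 11 PIs: b'c'de'f' + bc'd'ef + a'c'd'e'f + a'cdf + a'bde'f + ac'd'ef + ab'c'e'f' + ab'cd'e'f + abdef' + abcef + abcdf'

11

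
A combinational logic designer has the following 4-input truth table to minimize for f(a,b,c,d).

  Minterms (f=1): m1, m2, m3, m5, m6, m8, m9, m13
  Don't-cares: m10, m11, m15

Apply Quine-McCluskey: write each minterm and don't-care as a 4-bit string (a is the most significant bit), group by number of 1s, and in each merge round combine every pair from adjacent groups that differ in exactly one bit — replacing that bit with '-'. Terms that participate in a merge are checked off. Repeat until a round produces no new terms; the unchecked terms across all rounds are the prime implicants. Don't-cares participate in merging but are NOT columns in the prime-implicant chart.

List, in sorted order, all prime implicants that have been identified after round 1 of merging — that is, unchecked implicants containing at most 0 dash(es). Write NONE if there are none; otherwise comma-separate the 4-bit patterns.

Round 0: 0001✓ 0010✓ 0011✓ 0101✓ 0110✓ 1000✓ 1001✓ 1010✓ 1011✓ 1101✓ 1111✓
Round 1: -001✓ -010✓ -011✓ -101✓ 0-01✓ 0-10 00-1✓ 001-✓ 1-01✓ 1-11✓ 10-0✓ 10-1✓ 100-✓ 101-✓ 11-1✓
Round 2: --01 -0-1 -01- 1--1 10--
PIs = {--01, -0-1, -01-, 0-10, 1--1, 10--}

NONE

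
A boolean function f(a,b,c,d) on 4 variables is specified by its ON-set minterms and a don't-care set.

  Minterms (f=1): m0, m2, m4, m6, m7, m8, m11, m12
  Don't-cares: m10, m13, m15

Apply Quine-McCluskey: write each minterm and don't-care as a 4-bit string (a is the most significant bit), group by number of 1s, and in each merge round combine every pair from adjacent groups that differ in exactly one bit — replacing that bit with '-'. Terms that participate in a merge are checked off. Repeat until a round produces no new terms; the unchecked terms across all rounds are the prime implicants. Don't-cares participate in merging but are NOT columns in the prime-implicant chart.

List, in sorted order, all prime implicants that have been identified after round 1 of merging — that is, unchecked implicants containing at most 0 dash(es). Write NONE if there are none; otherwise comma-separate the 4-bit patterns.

NONE

size-2^0 implicants → 0000(✓)  0010(✓)  0100(✓)  0110(✓)  0111(✓)  1000(✓)  1010(✓)  1011(✓)  1100(✓)  1101(✓)  1111(✓)
size-2^1 implicants → -000(✓)  -010(✓)  -100(✓)  -111  0-00(✓)  0-10(✓)  00-0(✓)  01-0(✓)  011-  1-00(✓)  1-11  10-0(✓)  101-  11-1  110-
size-2^2 implicants → --00  -0-0  0--0
Unchecked terms (primes): --00, -0-0, -111, 0--0, 011-, 1-11, 101-, 11-1, 110-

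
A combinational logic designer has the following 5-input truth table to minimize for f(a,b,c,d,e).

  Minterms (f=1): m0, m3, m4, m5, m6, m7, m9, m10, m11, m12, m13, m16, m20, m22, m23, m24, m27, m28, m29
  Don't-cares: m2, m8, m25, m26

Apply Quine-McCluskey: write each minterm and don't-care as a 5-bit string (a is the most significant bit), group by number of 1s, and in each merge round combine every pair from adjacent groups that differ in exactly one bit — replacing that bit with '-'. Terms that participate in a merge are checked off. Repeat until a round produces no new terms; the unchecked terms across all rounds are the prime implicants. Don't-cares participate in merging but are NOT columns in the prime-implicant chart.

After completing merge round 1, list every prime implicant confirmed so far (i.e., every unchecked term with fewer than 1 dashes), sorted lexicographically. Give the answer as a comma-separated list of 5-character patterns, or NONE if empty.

NONE

[col 0] 00000*, 00010*, 00011*, 00100*, 00101*, 00110*, 00111*, 01000*, 01001*, 01010*, 01011*, 01100*, 01101*, 10000*, 10100*, 10110*, 10111*, 11000*, 11001*, 11010*, 11011*, 11100*, 11101*
[col 1] -0000*, -0100*, -0110*, -0111*, -1000*, -1001*, -1010*, -1011*, -1100*, -1101*, 0-000*, 0-010*, 0-011*, 0-100*, 0-101*, 00-00*, 00-10*, 00-11*, 000-0*, 0001-*, 001-0*, 001-1*, 0010-*, 0011-*, 01-00*, 01-01*, 010-0*, 010-1*, 0100-*, 0101-*, 0110-*, 1-000*, 1-100*, 10-00*, 101-0*, 1011-*, 11-00*, 11-01*, 110-0*, 110-1*, 1100-*, 1101-*, 1110-*
[col 2] --000*, --100*, -0-00*, -01-0, -011-, -1-00*, -1-01*, -10-0*, -10-1*, -100-*, -101-*, -110-*, 0--00*, 0-0-0, 0-01-, 0-10-, 00--0, 00-1-, 001--, 01-0-*, 010--*, 1--00*, 11-0-*, 110--*
[col 3] ---00, -1-0-, -10--
Prime implicants: ---00, -01-0, -011-, -1-0-, -10--, 0-0-0, 0-01-, 0-10-, 00--0, 00-1-, 001--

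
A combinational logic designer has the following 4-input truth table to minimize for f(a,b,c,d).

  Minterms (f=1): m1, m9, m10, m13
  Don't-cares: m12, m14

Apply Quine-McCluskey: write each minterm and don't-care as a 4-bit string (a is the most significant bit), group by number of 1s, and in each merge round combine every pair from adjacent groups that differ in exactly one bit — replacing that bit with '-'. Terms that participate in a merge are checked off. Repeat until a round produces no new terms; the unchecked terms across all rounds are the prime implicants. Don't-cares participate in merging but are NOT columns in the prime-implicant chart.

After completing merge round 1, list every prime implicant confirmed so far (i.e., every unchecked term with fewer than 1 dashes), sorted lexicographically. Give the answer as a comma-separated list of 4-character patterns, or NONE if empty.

NONE

size-2^0 implicants → 0001(✓)  1001(✓)  1010(✓)  1100(✓)  1101(✓)  1110(✓)
size-2^1 implicants → -001  1-01  1-10  11-0  110-
Unchecked terms (primes): -001, 1-01, 1-10, 11-0, 110-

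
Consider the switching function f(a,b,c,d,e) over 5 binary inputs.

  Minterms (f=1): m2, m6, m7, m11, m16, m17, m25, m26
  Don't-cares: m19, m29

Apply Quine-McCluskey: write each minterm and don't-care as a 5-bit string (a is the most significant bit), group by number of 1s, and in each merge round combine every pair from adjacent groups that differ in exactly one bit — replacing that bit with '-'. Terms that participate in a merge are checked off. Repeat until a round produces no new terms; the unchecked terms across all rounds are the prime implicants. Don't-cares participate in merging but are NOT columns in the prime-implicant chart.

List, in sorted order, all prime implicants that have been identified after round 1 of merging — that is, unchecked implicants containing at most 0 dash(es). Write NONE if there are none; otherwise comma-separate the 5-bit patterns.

[col 0] 00010*, 00110*, 00111*, 01011, 10000*, 10001*, 10011*, 11001*, 11010, 11101*
[col 1] 00-10, 0011-, 1-001, 100-1, 1000-, 11-01
Prime implicants: 00-10, 0011-, 01011, 1-001, 100-1, 1000-, 11-01, 11010

01011, 11010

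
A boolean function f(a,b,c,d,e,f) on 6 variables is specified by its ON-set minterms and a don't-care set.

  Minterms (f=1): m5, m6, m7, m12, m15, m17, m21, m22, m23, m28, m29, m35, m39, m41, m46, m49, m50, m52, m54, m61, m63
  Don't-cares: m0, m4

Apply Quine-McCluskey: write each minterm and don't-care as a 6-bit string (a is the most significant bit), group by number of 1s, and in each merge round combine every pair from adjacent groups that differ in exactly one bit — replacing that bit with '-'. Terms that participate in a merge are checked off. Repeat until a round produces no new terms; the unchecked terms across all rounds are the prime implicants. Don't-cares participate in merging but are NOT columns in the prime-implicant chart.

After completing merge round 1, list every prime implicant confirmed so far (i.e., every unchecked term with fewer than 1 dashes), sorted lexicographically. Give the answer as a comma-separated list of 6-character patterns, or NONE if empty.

size-2^0 implicants → 000000(✓)  000100(✓)  000101(✓)  000110(✓)  000111(✓)  001100(✓)  001111(✓)  010001(✓)  010101(✓)  010110(✓)  010111(✓)  011100(✓)  011101(✓)  100011(✓)  100111(✓)  101001  101110  110001(✓)  110010(✓)  110100(✓)  110110(✓)  111101(✓)  111111(✓)
size-2^1 implicants → -00111  -10001  -10110  -11101  0-0101(✓)  0-0110(✓)  0-0111(✓)  0-1100  00-100  00-111  000-00  0001-0(✓)  0001-1(✓)  00010-(✓)  00011-(✓)  01-101  010-01  0101-1(✓)  01011-(✓)  01110-  100-11  110-10  1101-0  1111-1
size-2^2 implicants → 0-01-1  0-011-  0001--
Unchecked terms (primes): -00111, -10001, -10110, -11101, 0-01-1, 0-011-, 0-1100, 00-100, 00-111, 000-00, 0001--, 01-101, 010-01, 01110-, 100-11, 101001, 101110, 110-10, 1101-0, 1111-1

101001, 101110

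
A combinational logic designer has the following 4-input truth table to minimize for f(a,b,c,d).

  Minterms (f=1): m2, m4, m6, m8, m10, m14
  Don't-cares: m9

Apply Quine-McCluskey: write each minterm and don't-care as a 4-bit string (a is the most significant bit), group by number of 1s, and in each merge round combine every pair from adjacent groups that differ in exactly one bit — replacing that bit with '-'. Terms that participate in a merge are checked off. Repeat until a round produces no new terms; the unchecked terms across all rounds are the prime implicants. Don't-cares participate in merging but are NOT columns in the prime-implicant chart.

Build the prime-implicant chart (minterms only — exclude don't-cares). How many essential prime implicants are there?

Round 0: 0010✓ 0100✓ 0110✓ 1000✓ 1001✓ 1010✓ 1110✓
Round 1: -010✓ -110✓ 0-10✓ 01-0 1-10✓ 10-0 100-
Round 2: --10
PIs = {--10, 01-0, 10-0, 100-}
Coverage chart:
  m2: --10 ←essential
  m4: 01-0 ←essential
  m6: --10,01-0
  m8: 10-0,100-
  m10: --10,10-0
  m14: --10 ←essential
Essential: --10, 01-0

2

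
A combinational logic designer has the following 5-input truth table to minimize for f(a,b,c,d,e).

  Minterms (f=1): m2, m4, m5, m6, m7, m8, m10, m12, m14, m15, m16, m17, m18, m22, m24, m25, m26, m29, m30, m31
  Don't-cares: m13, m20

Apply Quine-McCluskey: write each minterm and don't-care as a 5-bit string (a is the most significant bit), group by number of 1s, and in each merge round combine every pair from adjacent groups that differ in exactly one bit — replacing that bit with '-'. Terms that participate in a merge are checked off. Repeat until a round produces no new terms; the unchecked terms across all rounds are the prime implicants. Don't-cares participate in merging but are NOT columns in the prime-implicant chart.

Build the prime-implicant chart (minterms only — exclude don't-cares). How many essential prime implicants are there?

3

size-2^0 implicants → 00010(✓)  00100(✓)  00101(✓)  00110(✓)  00111(✓)  01000(✓)  01010(✓)  01100(✓)  01101(✓)  01110(✓)  01111(✓)  10000(✓)  10001(✓)  10010(✓)  10100(✓)  10110(✓)  11000(✓)  11001(✓)  11010(✓)  11101(✓)  11110(✓)  11111(✓)
size-2^1 implicants → -0010(✓)  -0100(✓)  -0110(✓)  -1000(✓)  -1010(✓)  -1101(✓)  -1110(✓)  -1111(✓)  0-010(✓)  0-100(✓)  0-101(✓)  0-110(✓)  0-111(✓)  00-10(✓)  001-0(✓)  001-1(✓)  0010-(✓)  0011-(✓)  01-00(✓)  01-10(✓)  010-0(✓)  011-0(✓)  011-1(✓)  0110-(✓)  0111-(✓)  1-000(✓)  1-001(✓)  1-010(✓)  1-110(✓)  10-00(✓)  10-10(✓)  100-0(✓)  1000-(✓)  101-0(✓)  11-01  11-10(✓)  110-0(✓)  1100-(✓)  111-1(✓)  1111-(✓)
size-2^2 implicants → --010(✓)  --110(✓)  -0-10(✓)  -01-0  -1-10(✓)  -10-0  -11-1  -111-  0--10(✓)  0-1-0(✓)  0-1-1(✓)  0-10-(✓)  0-11-(✓)  001--(✓)  01--0  011--(✓)  1--10(✓)  1-0-0  1-00-  10--0
size-2^3 implicants → ---10  0-1--
Unchecked terms (primes): ---10, -01-0, -10-0, -11-1, -111-, 0-1--, 01--0, 1-0-0, 1-00-, 10--0, 11-01
Minterm coverage:
  m2 ⊆ ---10 [E]
  m4 ⊆ -01-0,0-1--
  m5 ⊆ 0-1-- [E]
  m6 ⊆ ---10,-01-0,0-1--
  m7 ⊆ 0-1-- [E]
  m8 ⊆ -10-0,01--0
  m10 ⊆ ---10,-10-0,01--0
  m12 ⊆ 0-1--,01--0
  m14 ⊆ ---10,-111-,0-1--,01--0
  m15 ⊆ -11-1,-111-,0-1--
  m16 ⊆ 1-0-0,1-00-,10--0
  m17 ⊆ 1-00- [E]
  m18 ⊆ ---10,1-0-0,10--0
  m22 ⊆ ---10,-01-0,10--0
  m24 ⊆ -10-0,1-0-0,1-00-
  m25 ⊆ 1-00-,11-01
  m26 ⊆ ---10,-10-0,1-0-0
  m29 ⊆ -11-1,11-01
  m30 ⊆ ---10,-111-
  m31 ⊆ -11-1,-111-
E = {---10, 0-1--, 1-00-}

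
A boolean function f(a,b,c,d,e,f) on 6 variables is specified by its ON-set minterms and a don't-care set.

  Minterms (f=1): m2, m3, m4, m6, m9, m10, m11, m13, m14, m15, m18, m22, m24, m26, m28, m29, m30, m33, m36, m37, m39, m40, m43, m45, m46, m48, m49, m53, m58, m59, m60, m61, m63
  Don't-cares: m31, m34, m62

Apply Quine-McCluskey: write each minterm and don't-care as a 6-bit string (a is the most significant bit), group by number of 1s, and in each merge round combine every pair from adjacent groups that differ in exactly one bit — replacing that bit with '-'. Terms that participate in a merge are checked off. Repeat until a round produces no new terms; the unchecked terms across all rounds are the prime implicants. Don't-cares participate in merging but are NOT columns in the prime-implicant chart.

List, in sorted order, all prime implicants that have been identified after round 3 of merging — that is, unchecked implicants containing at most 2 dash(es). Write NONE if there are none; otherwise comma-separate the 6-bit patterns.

--1101, --1110, -00010, -00100, -01011, -11-10, 0-11-1, 0-111-, 00-01-, 0001-0, 001--1, 001-1-, 011--0, 1--101, 1-0-01, 1-1011, 1001-1, 10010-, 101000, 11000-, 111-1-

Round 0: 000010✓ 000011✓ 000100✓ 000110✓ 001001✓ 001010✓ 001011✓ 001101✓ 001110✓ 001111✓ 010010✓ 010110✓ 011000✓ 011010✓ 011100✓ 011101✓ 011110✓ 011111✓ 100001✓ 100010✓ 100100✓ 100101✓ 100111✓ 101000 101011✓ 101101✓ 101110✓ 110000✓ 110001✓ 110101✓ 111010✓ 111011✓ 111100✓ 111101✓ 111110✓ 111111✓
Round 1: -00010 -00100 -01011 -01101✓ -01110✓ -11010✓ -11100✓ -11101✓ -11110✓ -11111✓ 0-0010✓ 0-0110✓ 0-1010✓ 0-1101✓ 0-1110✓ 0-1111✓ 00-010✓ 00-011✓ 00-110✓ 000-10✓ 00001-✓ 0001-0 001-01✓ 001-10✓ 001-11✓ 0010-1✓ 00101-✓ 0011-1✓ 00111-✓ 01-010✓ 01-110✓ 010-10✓ 011-00✓ 011-10✓ 0110-0✓ 0111-0✓ 0111-1✓ 01110-✓ 01111-✓ 1-0001✓ 1-0101✓ 1-1011 1-1101✓ 1-1110✓ 10-101✓ 100-01✓ 1001-1 10010- 11-101✓ 110-01✓ 11000- 111-10✓ 111-11✓ 11101-✓ 1111-0✓ 1111-1✓ 11110-✓ 11111-✓
Round 2: --1101 --1110 -11-10 -111-0✓ -111-1✓ -1110-✓ -1111-✓ 0--010✓ 0--110✓ 0-0-10✓ 0-1-10✓ 0-11-1 0-111- 00--10✓ 00-01- 001--1 001-1- 01--10✓ 011--0 0111--✓ 1--101 1-0-01 111-1- 1111--✓
Round 3: -111-- 0---10
PIs = {--1101, --1110, -00010, -00100, -01011, -11-10, -111--, 0---10, 0-11-1, 0-111-, 00-01-, 0001-0, 001--1, 001-1-, 011--0, 1--101, 1-0-01, 1-1011, 1001-1, 10010-, 101000, 11000-, 111-1-}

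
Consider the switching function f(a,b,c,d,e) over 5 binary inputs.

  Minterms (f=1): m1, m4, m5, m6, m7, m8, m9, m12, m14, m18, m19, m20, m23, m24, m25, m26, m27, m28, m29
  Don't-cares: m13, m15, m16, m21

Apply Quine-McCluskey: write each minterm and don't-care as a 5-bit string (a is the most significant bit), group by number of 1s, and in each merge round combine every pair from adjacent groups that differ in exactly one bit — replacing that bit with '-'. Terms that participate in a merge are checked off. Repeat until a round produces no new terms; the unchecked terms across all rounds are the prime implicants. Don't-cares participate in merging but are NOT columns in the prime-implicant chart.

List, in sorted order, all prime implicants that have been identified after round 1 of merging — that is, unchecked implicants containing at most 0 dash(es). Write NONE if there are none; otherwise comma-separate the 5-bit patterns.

NONE

size-2^0 implicants → 00001(✓)  00100(✓)  00101(✓)  00110(✓)  00111(✓)  01000(✓)  01001(✓)  01100(✓)  01101(✓)  01110(✓)  01111(✓)  10000(✓)  10010(✓)  10011(✓)  10100(✓)  10101(✓)  10111(✓)  11000(✓)  11001(✓)  11010(✓)  11011(✓)  11100(✓)  11101(✓)
size-2^1 implicants → -0100(✓)  -0101(✓)  -0111(✓)  -1000(✓)  -1001(✓)  -1100(✓)  -1101(✓)  0-001(✓)  0-100(✓)  0-101(✓)  0-110(✓)  0-111(✓)  00-01(✓)  001-0(✓)  001-1(✓)  0010-(✓)  0011-(✓)  01-00(✓)  01-01(✓)  0100-(✓)  011-0(✓)  011-1(✓)  0110-(✓)  0111-(✓)  1-000(✓)  1-010(✓)  1-011(✓)  1-100(✓)  1-101(✓)  10-00(✓)  10-11  100-0(✓)  1001-(✓)  101-1(✓)  1010-(✓)  11-00(✓)  11-01(✓)  110-0(✓)  110-1(✓)  1100-(✓)  1101-(✓)  1110-(✓)
size-2^2 implicants → --100(✓)  --101(✓)  -01-1  -010-(✓)  -1-00(✓)  -1-01(✓)  -100-(✓)  -110-(✓)  0--01  0-1-0(✓)  0-1-1(✓)  0-10-(✓)  0-11-(✓)  001--(✓)  01-0-(✓)  011--(✓)  1--00  1-0-0  1-01-  1-10-(✓)  11-0-(✓)  110--
size-2^3 implicants → --10-  -1-0-  0-1--
Unchecked terms (primes): --10-, -01-1, -1-0-, 0--01, 0-1--, 1--00, 1-0-0, 1-01-, 10-11, 110--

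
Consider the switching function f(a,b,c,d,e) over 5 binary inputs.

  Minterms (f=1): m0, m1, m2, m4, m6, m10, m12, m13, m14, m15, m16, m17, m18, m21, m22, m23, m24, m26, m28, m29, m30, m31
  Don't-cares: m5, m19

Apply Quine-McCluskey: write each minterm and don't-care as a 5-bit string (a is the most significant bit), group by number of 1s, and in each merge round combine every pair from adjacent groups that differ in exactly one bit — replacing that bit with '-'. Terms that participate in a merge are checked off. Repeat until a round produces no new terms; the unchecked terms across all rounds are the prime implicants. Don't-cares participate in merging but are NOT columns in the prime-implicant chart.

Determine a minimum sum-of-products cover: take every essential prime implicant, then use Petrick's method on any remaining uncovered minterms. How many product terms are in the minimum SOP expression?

5

Round 0: 00000✓ 00001✓ 00010✓ 00100✓ 00101✓ 00110✓ 01010✓ 01100✓ 01101✓ 01110✓ 01111✓ 10000✓ 10001✓ 10010✓ 10011✓ 10101✓ 10110✓ 10111✓ 11000✓ 11010✓ 11100✓ 11101✓ 11110✓ 11111✓
Round 1: -0000✓ -0001✓ -0010✓ -0101✓ -0110✓ -1010✓ -1100✓ -1101✓ -1110✓ -1111✓ 0-010✓ 0-100✓ 0-101✓ 0-110✓ 00-00✓ 00-01✓ 00-10✓ 000-0✓ 0000-✓ 001-0✓ 0010-✓ 01-10✓ 011-0✓ 011-1✓ 0110-✓ 0111-✓ 1-000✓ 1-010✓ 1-101✓ 1-110✓ 1-111✓ 10-01✓ 10-10✓ 10-11✓ 100-0✓ 100-1✓ 1000-✓ 1001-✓ 101-1✓ 1011-✓ 11-00✓ 11-10✓ 110-0✓ 111-0✓ 111-1✓ 1110-✓ 1111-✓
Round 2: --010✓ --101 --110✓ -0-01 -0-10✓ -00-0 -000- -1-10✓ -11-0✓ -11-1✓ -110-✓ -111-✓ 0--10✓ 0-1-0 0-10- 00--0 00-0- 011--✓ 1--10✓ 1-0-0 1-1-1 1-11- 10--1 10-1- 100-- 11--0 111--✓
Round 3: ---10 -11--
PIs = {---10, --101, -0-01, -00-0, -000-, -11--, 0-1-0, 0-10-, 00--0, 00-0-, 1-0-0, 1-1-1, 1-11-, 10--1, 10-1-, 100--, 11--0}
Coverage chart:
  m0: -00-0,-000-,00--0,00-0-
  m1: -0-01,-000-,00-0-
  m2: ---10,-00-0,00--0
  m4: 0-1-0,0-10-,00--0,00-0-
  m6: ---10,0-1-0,00--0
  m10: ---10 ←essential
  m12: -11--,0-1-0,0-10-
  m13: --101,-11--,0-10-
  m14: ---10,-11--,0-1-0
  m15: -11-- ←essential
  m16: -00-0,-000-,1-0-0,100--
  m17: -0-01,-000-,10--1,100--
  m18: ---10,-00-0,1-0-0,10-1-,100--
  m21: --101,-0-01,1-1-1,10--1
  m22: ---10,1-11-,10-1-
  m23: 1-1-1,1-11-,10--1,10-1-
  m24: 1-0-0,11--0
  m26: ---10,1-0-0,11--0
  m28: -11--,11--0
  m29: --101,-11--,1-1-1
  m30: ---10,-11--,1-11-,11--0
  m31: -11--,1-1-1,1-11-
Essential: ---10, -11--
Petrick residual → 00-0-, 1-0-0, 10--1
Min cover (5 terms): de' + bc + a'b'd' + ac'e' + ab'e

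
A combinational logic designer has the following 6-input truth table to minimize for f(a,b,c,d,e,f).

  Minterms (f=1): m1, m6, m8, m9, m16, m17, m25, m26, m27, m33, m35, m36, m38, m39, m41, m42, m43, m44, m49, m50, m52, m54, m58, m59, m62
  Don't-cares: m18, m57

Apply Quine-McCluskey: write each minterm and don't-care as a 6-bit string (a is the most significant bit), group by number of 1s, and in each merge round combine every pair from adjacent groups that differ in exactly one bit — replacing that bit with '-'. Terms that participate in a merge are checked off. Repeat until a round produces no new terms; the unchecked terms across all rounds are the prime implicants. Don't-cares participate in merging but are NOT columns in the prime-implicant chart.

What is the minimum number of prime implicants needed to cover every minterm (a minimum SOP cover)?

[col 0] 000001*, 000110*, 001000*, 001001*, 010000*, 010001*, 010010*, 011001*, 011010*, 011011*, 100001*, 100011*, 100100*, 100110*, 100111*, 101001*, 101010*, 101011*, 101100*, 110001*, 110010*, 110100*, 110110*, 111001*, 111010*, 111011*, 111110*
[col 1] -00001*, -00110, -01001*, -10001*, -10010*, -11001*, -11010*, -11011*, 0-0001*, 0-1001*, 00-001*, 00100-, 01-001*, 01-010*, 0100-0, 01000-, 0110-1*, 01101-*, 1-0001*, 1-0100*, 1-0110*, 1-1001*, 1-1010*, 1-1011*, 10-001*, 10-011*, 10-100, 100-11, 1000-1*, 1001-0*, 10011-, 1010-1*, 10101-*, 11-001*, 11-010*, 11-110*, 110-10*, 1101-0*, 111-10*, 1110-1*, 11101-*
[col 2] --0001*, --1001*, -0-001*, -1-001*, -1-010, -110-1, -1101-, 0--001*, 1--001*, 1-01-0, 1-10-1, 1-101-, 10-0-1, 11--10
[col 3] ---001
Prime implicants: ---001, -00110, -1-010, -110-1, -1101-, 00100-, 0100-0, 01000-, 1-01-0, 1-10-1, 1-101-, 10-0-1, 10-100, 100-11, 10011-, 11--10
PI chart (minterm → PIs covering it):
  1 | ---001  (sole → essential)
  6 | -00110  (sole → essential)
  8 | 00100-  (sole → essential)
  9 | ---001,00100-
  16 | 0100-0,01000-
  17 | ---001,01000-
  25 | ---001,-110-1
  26 | -1-010,-1101-
  27 | -110-1,-1101-
  33 | ---001,10-0-1
  35 | 10-0-1,100-11
  36 | 1-01-0,10-100
  38 | -00110,1-01-0,10011-
  39 | 100-11,10011-
  41 | ---001,1-10-1,10-0-1
  42 | 1-101-  (sole → essential)
  43 | 1-10-1,1-101-,10-0-1
  44 | 10-100  (sole → essential)
  49 | ---001  (sole → essential)
  50 | -1-010,11--10
  52 | 1-01-0  (sole → essential)
  54 | 1-01-0,11--10
  58 | -1-010,-1101-,1-101-,11--10
  59 | -110-1,-1101-,1-10-1,1-101-
  62 | 11--10  (sole → essential)
Essential prime implicants: ---001, -00110, 00100-, 1-01-0, 1-101-, 10-100, 11--10
Petrick residual → -1101-, 0100-0, 100-11
Minimum SOP uses 10 PIs: d'e'f + b'c'def' + bcd'e + a'b'cd'e' + a'bc'd'f' + ac'df' + acd'e + ab'de'f' + ab'c'ef + abef'

10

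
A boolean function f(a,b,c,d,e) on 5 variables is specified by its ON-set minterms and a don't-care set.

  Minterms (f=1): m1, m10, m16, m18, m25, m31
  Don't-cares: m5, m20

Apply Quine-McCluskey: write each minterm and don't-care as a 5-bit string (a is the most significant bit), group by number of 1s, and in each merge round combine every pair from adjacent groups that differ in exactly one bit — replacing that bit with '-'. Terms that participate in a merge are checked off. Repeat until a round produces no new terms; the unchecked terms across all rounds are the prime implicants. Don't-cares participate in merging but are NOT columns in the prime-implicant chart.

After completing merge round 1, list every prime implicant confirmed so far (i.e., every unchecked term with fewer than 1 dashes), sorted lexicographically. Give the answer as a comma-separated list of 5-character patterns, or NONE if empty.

01010, 11001, 11111

[col 0] 00001*, 00101*, 01010, 10000*, 10010*, 10100*, 11001, 11111
[col 1] 00-01, 10-00, 100-0
Prime implicants: 00-01, 01010, 10-00, 100-0, 11001, 11111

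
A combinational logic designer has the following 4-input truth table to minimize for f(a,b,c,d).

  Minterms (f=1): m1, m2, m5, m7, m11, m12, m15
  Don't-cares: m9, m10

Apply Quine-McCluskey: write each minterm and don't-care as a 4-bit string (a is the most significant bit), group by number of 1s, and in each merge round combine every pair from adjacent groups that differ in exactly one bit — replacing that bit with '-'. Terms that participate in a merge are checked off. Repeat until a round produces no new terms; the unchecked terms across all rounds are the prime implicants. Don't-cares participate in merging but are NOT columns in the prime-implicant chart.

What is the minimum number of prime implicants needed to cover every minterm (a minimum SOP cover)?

Round 0: 0001✓ 0010✓ 0101✓ 0111✓ 1001✓ 1010✓ 1011✓ 1100 1111✓
Round 1: -001 -010 -111 0-01 01-1 1-11 10-1 101-
PIs = {-001, -010, -111, 0-01, 01-1, 1-11, 10-1, 101-, 1100}
Coverage chart:
  m1: -001,0-01
  m2: -010 ←essential
  m5: 0-01,01-1
  m7: -111,01-1
  m11: 1-11,10-1,101-
  m12: 1100 ←essential
  m15: -111,1-11
Essential: -010, 1100
Petrick residual → -001, 01-1, 1-11
Min cover (5 terms): b'c'd + b'cd' + a'bd + acd + abc'd'

5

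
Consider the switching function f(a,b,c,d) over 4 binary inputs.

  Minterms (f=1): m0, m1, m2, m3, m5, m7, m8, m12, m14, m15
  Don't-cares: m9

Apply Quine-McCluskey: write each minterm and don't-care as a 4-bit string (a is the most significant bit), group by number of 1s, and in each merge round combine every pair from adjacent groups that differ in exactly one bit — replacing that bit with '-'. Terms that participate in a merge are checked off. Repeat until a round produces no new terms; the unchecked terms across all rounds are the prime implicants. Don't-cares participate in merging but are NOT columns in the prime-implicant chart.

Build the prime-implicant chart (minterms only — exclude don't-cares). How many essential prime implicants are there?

size-2^0 implicants → 0000(✓)  0001(✓)  0010(✓)  0011(✓)  0101(✓)  0111(✓)  1000(✓)  1001(✓)  1100(✓)  1110(✓)  1111(✓)
size-2^1 implicants → -000(✓)  -001(✓)  -111  0-01(✓)  0-11(✓)  00-0(✓)  00-1(✓)  000-(✓)  001-(✓)  01-1(✓)  1-00  100-(✓)  11-0  111-
size-2^2 implicants → -00-  0--1  00--
Unchecked terms (primes): -00-, -111, 0--1, 00--, 1-00, 11-0, 111-
Minterm coverage:
  m0 ⊆ -00-,00--
  m1 ⊆ -00-,0--1,00--
  m2 ⊆ 00-- [E]
  m3 ⊆ 0--1,00--
  m5 ⊆ 0--1 [E]
  m7 ⊆ -111,0--1
  m8 ⊆ -00-,1-00
  m12 ⊆ 1-00,11-0
  m14 ⊆ 11-0,111-
  m15 ⊆ -111,111-
E = {0--1, 00--}

2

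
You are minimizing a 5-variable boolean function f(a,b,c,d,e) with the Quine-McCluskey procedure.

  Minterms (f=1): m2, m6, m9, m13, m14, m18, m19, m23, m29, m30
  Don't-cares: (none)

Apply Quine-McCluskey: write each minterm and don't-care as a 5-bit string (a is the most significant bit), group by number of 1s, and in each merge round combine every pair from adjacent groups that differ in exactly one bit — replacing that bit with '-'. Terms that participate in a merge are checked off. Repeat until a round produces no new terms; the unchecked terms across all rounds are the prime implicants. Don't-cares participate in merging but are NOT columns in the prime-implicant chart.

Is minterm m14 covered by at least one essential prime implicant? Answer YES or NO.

Round 0: 00010✓ 00110✓ 01001✓ 01101✓ 01110✓ 10010✓ 10011✓ 10111✓ 11101✓ 11110✓
Round 1: -0010 -1101 -1110 0-110 00-10 01-01 10-11 1001-
PIs = {-0010, -1101, -1110, 0-110, 00-10, 01-01, 10-11, 1001-}
Coverage chart:
  m2: -0010,00-10
  m6: 0-110,00-10
  m9: 01-01 ←essential
  m13: -1101,01-01
  m14: -1110,0-110
  m18: -0010,1001-
  m19: 10-11,1001-
  m23: 10-11 ←essential
  m29: -1101 ←essential
  m30: -1110 ←essential
Essential: -1101, -1110, 01-01, 10-11

YES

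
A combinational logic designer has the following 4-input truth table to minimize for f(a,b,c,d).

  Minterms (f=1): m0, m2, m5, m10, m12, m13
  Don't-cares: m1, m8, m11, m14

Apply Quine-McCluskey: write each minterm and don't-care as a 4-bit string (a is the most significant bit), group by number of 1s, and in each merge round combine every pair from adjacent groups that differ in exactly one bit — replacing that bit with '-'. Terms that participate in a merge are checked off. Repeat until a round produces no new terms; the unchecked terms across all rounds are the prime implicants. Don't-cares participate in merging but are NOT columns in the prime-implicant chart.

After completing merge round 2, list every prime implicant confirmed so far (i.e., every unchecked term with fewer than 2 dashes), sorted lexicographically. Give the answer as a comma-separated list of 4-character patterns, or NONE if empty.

Round 0: 0000✓ 0001✓ 0010✓ 0101✓ 1000✓ 1010✓ 1011✓ 1100✓ 1101✓ 1110✓
Round 1: -000✓ -010✓ -101 0-01 00-0✓ 000- 1-00✓ 1-10✓ 10-0✓ 101- 11-0✓ 110-
Round 2: -0-0 1--0
PIs = {-0-0, -101, 0-01, 000-, 1--0, 101-, 110-}

-101, 0-01, 000-, 101-, 110-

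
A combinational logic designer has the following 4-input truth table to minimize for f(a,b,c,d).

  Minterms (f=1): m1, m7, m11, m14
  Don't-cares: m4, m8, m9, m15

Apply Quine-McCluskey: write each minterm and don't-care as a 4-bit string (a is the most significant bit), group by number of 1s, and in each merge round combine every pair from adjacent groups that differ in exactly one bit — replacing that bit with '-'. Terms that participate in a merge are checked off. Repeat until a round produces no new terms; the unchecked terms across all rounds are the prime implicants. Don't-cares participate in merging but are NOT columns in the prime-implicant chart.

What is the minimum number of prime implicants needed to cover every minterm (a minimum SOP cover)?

Round 0: 0001✓ 0100 0111✓ 1000✓ 1001✓ 1011✓ 1110✓ 1111✓
Round 1: -001 -111 1-11 10-1 100- 111-
PIs = {-001, -111, 0100, 1-11, 10-1, 100-, 111-}
Coverage chart:
  m1: -001 ←essential
  m7: -111 ←essential
  m11: 1-11,10-1
  m14: 111- ←essential
Essential: -001, -111, 111-
Petrick residual → 1-11
Min cover (4 terms): b'c'd + bcd + acd + abc

4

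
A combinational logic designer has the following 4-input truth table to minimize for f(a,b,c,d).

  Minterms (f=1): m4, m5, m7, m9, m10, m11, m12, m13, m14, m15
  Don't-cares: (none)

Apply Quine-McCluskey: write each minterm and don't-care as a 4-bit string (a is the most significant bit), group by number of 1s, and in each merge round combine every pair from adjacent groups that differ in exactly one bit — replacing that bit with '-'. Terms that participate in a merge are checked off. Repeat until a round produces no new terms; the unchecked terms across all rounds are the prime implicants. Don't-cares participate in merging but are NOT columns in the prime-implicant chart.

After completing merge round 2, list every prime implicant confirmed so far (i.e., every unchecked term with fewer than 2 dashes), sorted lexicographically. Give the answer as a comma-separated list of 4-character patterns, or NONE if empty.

Round 0: 0100✓ 0101✓ 0111✓ 1001✓ 1010✓ 1011✓ 1100✓ 1101✓ 1110✓ 1111✓
Round 1: -100✓ -101✓ -111✓ 01-1✓ 010-✓ 1-01✓ 1-10✓ 1-11✓ 10-1✓ 101-✓ 11-0✓ 11-1✓ 110-✓ 111-✓
Round 2: -1-1 -10- 1--1 1-1- 11--
PIs = {-1-1, -10-, 1--1, 1-1-, 11--}

NONE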